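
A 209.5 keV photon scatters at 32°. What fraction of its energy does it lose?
0.0586 (or 5.86%)

Calculate initial and final photon energies:

Initial: E₀ = 209.5 keV → λ₀ = 5.9181 pm
Compton shift: Δλ = 0.3687 pm
Final wavelength: λ' = 6.2868 pm
Final energy: E' = 197.2141 keV

Fractional energy loss:
(E₀ - E')/E₀ = (209.5000 - 197.2141)/209.5000
= 12.2859/209.5000
= 0.0586
= 5.86%

(Intermediate values are shown rounded; full precision is carried through to the final answer.)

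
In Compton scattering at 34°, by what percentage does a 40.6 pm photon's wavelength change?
1.0217%

Calculate the Compton shift:
Δλ = λ_C(1 - cos(34°))
Δλ = 2.4263 × (1 - cos(34°))
Δλ = 2.4263 × 0.1710
Δλ = 0.4148 pm

Percentage change:
(Δλ/λ₀) × 100 = (0.4148/40.6) × 100
= 1.0217%

(Intermediate values are shown rounded; full precision is carried through to the final answer.)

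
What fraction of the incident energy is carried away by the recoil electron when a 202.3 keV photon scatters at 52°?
0.1321 (or 13.21%)

Calculate initial and final photon energies:

Initial: E₀ = 202.3 keV → λ₀ = 6.1287 pm
Compton shift: Δλ = 0.9325 pm
Final wavelength: λ' = 7.0613 pm
Final energy: E' = 175.5838 keV

Fractional energy loss:
(E₀ - E')/E₀ = (202.3000 - 175.5838)/202.3000
= 26.7162/202.3000
= 0.1321
= 13.21%

(Intermediate values are shown rounded; full precision is carried through to the final answer.)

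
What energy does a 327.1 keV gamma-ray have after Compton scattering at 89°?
200.8046 keV

First convert energy to wavelength:
λ = hc/E, with hc ≈ 1239.842 keV·pm (i.e. 1239.842 eV·nm)

For E = 327.1 keV = 327100 eV:
λ = 1239.842 keV·pm / 327.1 keV
λ = 3.7904 pm

Calculate the Compton shift:
Δλ = λ_C(1 - cos(89°)) = 2.4263 × 0.9825
Δλ = 2.3840 pm

Final wavelength:
λ' = 3.7904 + 2.3840 = 6.1744 pm

Final energy:
E' = hc/λ' = 1239.842 / 6.1744 = 200.8046 keV

(Intermediate values are shown rounded; full precision is carried through to the final answer.)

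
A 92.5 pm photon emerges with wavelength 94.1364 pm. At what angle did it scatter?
71.00°

First find the wavelength shift:
Δλ = λ' - λ = 94.1364 - 92.5 = 1.6364 pm

Using Δλ = λ_C(1 - cos θ), with λ_C = h/(m_e·c) ≈ 2.42631024 pm:
cos θ = 1 - Δλ/λ_C
cos θ = 1 - 1.6364/2.42631024
cos θ = 0.325560

θ = arccos(0.325560)
θ = 71.00°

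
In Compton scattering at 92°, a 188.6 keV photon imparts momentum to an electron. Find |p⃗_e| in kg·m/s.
1.2646e-22 kg·m/s

The electron is initially at rest, so by conservation of momentum:
p⃗_e = p⃗₀ − p⃗'  (incident photon momentum minus scattered photon momentum)

Photon momentum magnitudes (p = h/λ = E/c):
λ₀ = hc/E₀ = 6.5739 pm → p₀ = h/λ₀ = 1.0079e-22 kg·m/s
Δλ = λ_C(1 − cos 92°) = 2.5110 pm
λ' = 9.0849 pm → p' = h/λ' = 7.2935e-23 kg·m/s

The scattered photon makes angle θ = 92° with the incident direction, so by the law of cosines:
|p⃗_e|² = p₀² + p'² − 2p₀p'cos θ
|p⃗_e|² = (1.0079e-22)² + (7.2935e-23)² − 2·1.0079e-22·7.2935e-23·cos(92°)
|p⃗_e| = 1.2646e-22 kg·m/s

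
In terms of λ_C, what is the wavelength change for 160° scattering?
1.9397 λ_C

The Compton shift formula is:
Δλ = λ_C(1 - cos θ)

Dividing both sides by λ_C:
Δλ/λ_C = 1 - cos θ

For θ = 160°:
Δλ/λ_C = 1 - cos(160°)
Δλ/λ_C = 1 - -0.9397
Δλ/λ_C = 1.9397

This means the shift is 1.9397 × λ_C = 4.7063 pm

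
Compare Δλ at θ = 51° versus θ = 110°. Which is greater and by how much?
110° produces the larger shift by a factor of 3.620

Calculate both shifts using Δλ = λ_C(1 - cos θ):

For θ₁ = 51°:
Δλ₁ = 2.4263 × (1 - cos(51°))
Δλ₁ = 2.4263 × 0.3707
Δλ₁ = 0.8994 pm

For θ₂ = 110°:
Δλ₂ = 2.4263 × (1 - cos(110°))
Δλ₂ = 2.4263 × 1.3420
Δλ₂ = 3.2562 pm

The 110° angle produces the larger shift.
Ratio: 3.2562/0.8994 = 3.620

(Intermediate values are shown rounded; full precision is carried through to the final answer.)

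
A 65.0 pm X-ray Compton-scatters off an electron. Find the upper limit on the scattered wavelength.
69.8526 pm (at θ = 180°)

The Compton shift is Δλ = λ_C(1 − cos θ).

Since cos θ ranges from −1 to 1, the factor (1 − cos θ) ranges from 0 to 2; the maximum shift occurs at θ = 180° (backscattering):
Δλ_max = 2λ_C = 2 × 2.4263 pm = 4.8526 pm

Maximum scattered wavelength:
λ'_max = λ₀ + Δλ_max = 65.0 + 4.8526 = 69.8526 pm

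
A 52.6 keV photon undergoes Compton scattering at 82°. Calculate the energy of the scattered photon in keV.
48.3185 keV

First convert energy to wavelength:
λ = hc/E, with hc ≈ 1239.842 keV·pm (i.e. 1239.842 eV·nm)

For E = 52.6 keV = 52600 eV:
λ = 1239.842 keV·pm / 52.6 keV
λ = 23.5711 pm

Calculate the Compton shift:
Δλ = λ_C(1 - cos(82°)) = 2.4263 × 0.8608
Δλ = 2.0886 pm

Final wavelength:
λ' = 23.5711 + 2.0886 = 25.6598 pm

Final energy:
E' = hc/λ' = 1239.842 / 25.6598 = 48.3185 keV

(Intermediate values are shown rounded; full precision is carried through to the final answer.)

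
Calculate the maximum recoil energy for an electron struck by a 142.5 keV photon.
51.0208 keV

Maximum energy transfer occurs at θ = 180° (backscattering).

Initial photon: E₀ = 142.5 keV → λ₀ = 8.7006 pm

Maximum Compton shift (at 180°):
Δλ_max = 2λ_C = 2 × 2.4263 = 4.8526 pm

Final wavelength:
λ' = 8.7006 + 4.8526 = 13.5533 pm

Minimum photon energy (maximum energy to electron):
E'_min = hc/λ' = 91.4792 keV

Maximum electron kinetic energy:
K_max = E₀ - E'_min = 142.5000 - 91.4792 = 51.0208 keV

(Intermediate values are shown rounded; full precision is carried through to the final answer.)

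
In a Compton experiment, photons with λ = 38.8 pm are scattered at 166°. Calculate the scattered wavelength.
43.5805 pm

Using the Compton scattering formula:
λ' = λ + Δλ = λ + λ_C(1 - cos θ)

Given:
- Initial wavelength λ = 38.8 pm
- Scattering angle θ = 166°
- Compton wavelength λ_C ≈ 2.4263 pm

Calculate the shift:
Δλ = 2.4263 × (1 - cos(166°))
Δλ = 2.4263 × 1.9703
Δλ = 4.7805 pm

Final wavelength:
λ' = 38.8 + 4.7805 = 43.5805 pm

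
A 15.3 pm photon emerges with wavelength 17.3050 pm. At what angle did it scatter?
80.00°

First find the wavelength shift:
Δλ = λ' - λ = 17.3050 - 15.3 = 2.0050 pm

Using Δλ = λ_C(1 - cos θ), with λ_C = h/(m_e·c) ≈ 2.42631024 pm:
cos θ = 1 - Δλ/λ_C
cos θ = 1 - 2.0050/2.42631024
cos θ = 0.173642

θ = arccos(0.173642)
θ = 80.00°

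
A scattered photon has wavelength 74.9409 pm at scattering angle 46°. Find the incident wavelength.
74.2000 pm

From λ' = λ + Δλ, we have λ = λ' - Δλ

First calculate the Compton shift:
Δλ = λ_C(1 - cos θ)
Δλ = 2.4263 × (1 - cos(46°))
Δλ = 2.4263 × 0.3053
Δλ = 0.7409 pm

Initial wavelength:
λ = λ' - Δλ
λ = 74.9409 - 0.7409
λ = 74.2000 pm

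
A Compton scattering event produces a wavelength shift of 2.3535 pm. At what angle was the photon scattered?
88.28°

From the Compton formula Δλ = λ_C(1 - cos θ), we can solve for θ:

cos θ = 1 - Δλ/λ_C

Given:
- Δλ = 2.3535 pm
- λ_C = h/(m_e·c) ≈ 2.42631024 pm

cos θ = 1 - 2.3535/2.42631024
cos θ = 1 - 0.969991
cos θ = 0.030009

θ = arccos(0.030009)
θ = 88.28°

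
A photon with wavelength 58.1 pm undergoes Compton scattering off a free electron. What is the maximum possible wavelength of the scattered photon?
62.9526 pm (at θ = 180°)

The Compton shift is Δλ = λ_C(1 − cos θ).

Since cos θ ranges from −1 to 1, the factor (1 − cos θ) ranges from 0 to 2; the maximum shift occurs at θ = 180° (backscattering):
Δλ_max = 2λ_C = 2 × 2.4263 pm = 4.8526 pm

Maximum scattered wavelength:
λ'_max = λ₀ + Δλ_max = 58.1 + 4.8526 = 62.9526 pm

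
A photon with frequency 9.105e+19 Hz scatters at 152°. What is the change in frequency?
5.291e+19 Hz (decrease)

Convert frequency to wavelength (c = 299792458 m/s):
λ₀ = c/f₀ = 299792458/9.105e+19 = 3.2926135e-12 m = 3.2926 pm

Calculate Compton shift:
Δλ = λ_C(1 - cos(152°)) = 4.5686 pm

Final wavelength:
λ' = λ₀ + Δλ = 3.2926 + 4.5686 = 7.8612 pm

Final frequency:
f' = c/λ' = 299792458/7.8612285e-12 = 3.8135574e+19 Hz

Frequency shift (decrease):
Δf = f₀ - f' = 9.105e+19 - 3.8135574e+19 = 5.291e+19 Hz

(Intermediate values are shown rounded; full precision is carried through to the final answer.)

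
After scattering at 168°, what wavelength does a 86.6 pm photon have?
91.3996 pm

Using the Compton scattering formula:
λ' = λ + Δλ = λ + λ_C(1 - cos θ)

Given:
- Initial wavelength λ = 86.6 pm
- Scattering angle θ = 168°
- Compton wavelength λ_C ≈ 2.4263 pm

Calculate the shift:
Δλ = 2.4263 × (1 - cos(168°))
Δλ = 2.4263 × 1.9781
Δλ = 4.7996 pm

Final wavelength:
λ' = 86.6 + 4.7996 = 91.3996 pm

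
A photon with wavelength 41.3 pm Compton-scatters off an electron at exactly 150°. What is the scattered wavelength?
45.8276 pm

Using the Compton formula: λ' = λ + λ_C(1 − cos θ)

For θ = 150°, cos θ = -√3/2 (exact) ≈ -0.8660, so:
1 − cos 150° = 1 − (-√3/2) ≈ 1.8660

Δλ = λ_C × 1.8660 = 2.4263 × 1.8660 = 4.5276 pm

λ' = 41.3 + 4.5276 = 45.8276 pm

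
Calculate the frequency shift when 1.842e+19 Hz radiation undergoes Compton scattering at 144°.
3.912e+18 Hz (decrease)

Convert frequency to wavelength (c = 299792458 m/s):
λ₀ = c/f₀ = 299792458/1.842e+19 = 1.6275378e-11 m = 16.2754 pm

Calculate Compton shift:
Δλ = λ_C(1 - cos(144°)) = 4.3892 pm

Final wavelength:
λ' = λ₀ + Δλ = 16.2754 + 4.3892 = 20.6646 pm

Final frequency:
f' = c/λ' = 299792458/2.0664614e-11 = 1.4507527e+19 Hz

Frequency shift (decrease):
Δf = f₀ - f' = 1.842e+19 - 1.4507527e+19 = 3.912e+18 Hz

(Intermediate values are shown rounded; full precision is carried through to the final answer.)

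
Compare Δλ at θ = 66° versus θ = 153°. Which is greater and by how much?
153° produces the larger shift by a factor of 3.187

Calculate both shifts using Δλ = λ_C(1 - cos θ):

For θ₁ = 66°:
Δλ₁ = 2.4263 × (1 - cos(66°))
Δλ₁ = 2.4263 × 0.5933
Δλ₁ = 1.4394 pm

For θ₂ = 153°:
Δλ₂ = 2.4263 × (1 - cos(153°))
Δλ₂ = 2.4263 × 1.8910
Δλ₂ = 4.5882 pm

The 153° angle produces the larger shift.
Ratio: 4.5882/1.4394 = 3.187

(Intermediate values are shown rounded; full precision is carried through to the final answer.)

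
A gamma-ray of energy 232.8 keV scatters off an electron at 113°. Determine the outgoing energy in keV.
142.5085 keV

First convert energy to wavelength:
λ = hc/E, with hc ≈ 1239.842 keV·pm (i.e. 1239.842 eV·nm)

For E = 232.8 keV = 232800 eV:
λ = 1239.842 keV·pm / 232.8 keV
λ = 5.3258 pm

Calculate the Compton shift:
Δλ = λ_C(1 - cos(113°)) = 2.4263 × 1.3907
Δλ = 3.3743 pm

Final wavelength:
λ' = 5.3258 + 3.3743 = 8.7001 pm

Final energy:
E' = hc/λ' = 1239.842 / 8.7001 = 142.5085 keV

(Intermediate values are shown rounded; full precision is carried through to the final answer.)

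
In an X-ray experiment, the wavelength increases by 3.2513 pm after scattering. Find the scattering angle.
109.88°

From the Compton formula Δλ = λ_C(1 - cos θ), we can solve for θ:

cos θ = 1 - Δλ/λ_C

Given:
- Δλ = 3.2513 pm
- λ_C = h/(m_e·c) ≈ 2.42631024 pm

cos θ = 1 - 3.2513/2.42631024
cos θ = 1 - 1.340018
cos θ = -0.340018

θ = arccos(-0.340018)
θ = 109.88°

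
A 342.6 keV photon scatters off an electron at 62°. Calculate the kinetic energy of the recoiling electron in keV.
89.8880 keV

By energy conservation: K_e = E_initial - E_final

First find the scattered photon energy:
Initial wavelength: λ = hc/E = 3.6189 pm
Compton shift: Δλ = λ_C(1 - cos(62°)) = 1.2872 pm
Final wavelength: λ' = 3.6189 + 1.2872 = 4.9061 pm
Final photon energy: E' = hc/λ' = 252.7120 keV

Electron kinetic energy:
K_e = E - E' = 342.6000 - 252.7120 = 89.8880 keV

(Intermediate values are shown rounded; full precision is carried through to the final answer.)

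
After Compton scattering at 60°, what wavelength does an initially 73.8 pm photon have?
75.0132 pm

Using the Compton formula: λ' = λ + λ_C(1 − cos θ)

For θ = 60°, cos θ = 1/2 (exact) = 0.5000, so:
1 − cos 60° = 1 − (1/2) = 0.5000

Δλ = λ_C × 0.5000 = 2.4263 × 0.5000 = 1.2132 pm

λ' = 73.8 + 1.2132 = 75.0132 pm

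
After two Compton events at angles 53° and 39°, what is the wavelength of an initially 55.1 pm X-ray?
56.6068 pm

Apply Compton shift twice:

First scattering at θ₁ = 53°:
Δλ₁ = λ_C(1 - cos(53°))
Δλ₁ = 2.4263 × 0.3982
Δλ₁ = 0.9661 pm

After first scattering:
λ₁ = 55.1 + 0.9661 = 56.0661 pm

Second scattering at θ₂ = 39°:
Δλ₂ = λ_C(1 - cos(39°))
Δλ₂ = 2.4263 × 0.2229
Δλ₂ = 0.5407 pm

Final wavelength:
λ₂ = 56.0661 + 0.5407 = 56.6068 pm

Total shift: Δλ_total = 0.9661 + 0.5407 = 1.5068 pm

(Intermediate values are shown rounded; full precision is carried through to the final answer.)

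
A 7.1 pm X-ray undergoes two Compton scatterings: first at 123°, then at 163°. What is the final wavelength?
15.5944 pm

Apply Compton shift twice:

First scattering at θ₁ = 123°:
Δλ₁ = λ_C(1 - cos(123°))
Δλ₁ = 2.4263 × 1.5446
Δλ₁ = 3.7478 pm

After first scattering:
λ₁ = 7.1 + 3.7478 = 10.8478 pm

Second scattering at θ₂ = 163°:
Δλ₂ = λ_C(1 - cos(163°))
Δλ₂ = 2.4263 × 1.9563
Δλ₂ = 4.7466 pm

Final wavelength:
λ₂ = 10.8478 + 4.7466 = 15.5944 pm

Total shift: Δλ_total = 3.7478 + 4.7466 = 8.4944 pm

(Intermediate values are shown rounded; full precision is carried through to the final answer.)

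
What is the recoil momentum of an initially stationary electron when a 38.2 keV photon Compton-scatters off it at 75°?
2.4218e-23 kg·m/s

The electron is initially at rest, so by conservation of momentum:
p⃗_e = p⃗₀ − p⃗'  (incident photon momentum minus scattered photon momentum)

Photon momentum magnitudes (p = h/λ = E/c):
λ₀ = hc/E₀ = 32.4566 pm → p₀ = h/λ₀ = 2.0415e-23 kg·m/s
Δλ = λ_C(1 − cos 75°) = 1.7983 pm
λ' = 34.2549 pm → p' = h/λ' = 1.9343e-23 kg·m/s

The scattered photon makes angle θ = 75° with the incident direction, so by the law of cosines:
|p⃗_e|² = p₀² + p'² − 2p₀p'cos θ
|p⃗_e|² = (2.0415e-23)² + (1.9343e-23)² − 2·2.0415e-23·1.9343e-23·cos(75°)
|p⃗_e| = 2.4218e-23 kg·m/s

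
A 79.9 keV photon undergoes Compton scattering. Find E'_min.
60.8660 keV (at θ = 180°)

The scattered photon has minimum energy when its wavelength is maximum, i.e., when the Compton shift Δλ = λ_C(1 − cos θ) is maximum. This occurs at θ = 180° (backscattering), giving Δλ_max = 2λ_C = 4.8526 pm.

Initial wavelength: λ₀ = hc/E₀ = 15.5174 pm
Maximum final wavelength: λ'_max = λ₀ + 2λ_C = 15.5174 + 4.8526 = 20.3700 pm
Minimum final energy: E'_min = hc/λ'_max = 60.8660 keV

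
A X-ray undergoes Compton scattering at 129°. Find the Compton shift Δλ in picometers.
3.9532 pm

Using the Compton scattering formula:
Δλ = λ_C(1 - cos θ)

where λ_C = h/(m_e·c) ≈ 2.4263 pm is the Compton wavelength of an electron.

For θ = 129°:
cos(129°) = -0.6293
1 - cos(129°) = 1.6293

Δλ = 2.4263 × 1.6293
Δλ = 3.9532 pm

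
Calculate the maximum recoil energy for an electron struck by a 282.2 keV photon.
148.1066 keV

Maximum energy transfer occurs at θ = 180° (backscattering).

Initial photon: E₀ = 282.2 keV → λ₀ = 4.3935 pm

Maximum Compton shift (at 180°):
Δλ_max = 2λ_C = 2 × 2.4263 = 4.8526 pm

Final wavelength:
λ' = 4.3935 + 4.8526 = 9.2461 pm

Minimum photon energy (maximum energy to electron):
E'_min = hc/λ' = 134.0934 keV

Maximum electron kinetic energy:
K_max = E₀ - E'_min = 282.2000 - 134.0934 = 148.1066 keV

(Intermediate values are shown rounded; full precision is carried through to the final answer.)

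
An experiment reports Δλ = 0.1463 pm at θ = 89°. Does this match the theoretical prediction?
No, inconsistent

Calculate the expected shift for θ = 89°:

Δλ_expected = λ_C(1 - cos(89°))
Δλ_expected = 2.4263 × (1 - cos(89°))
Δλ_expected = 2.4263 × 0.9825
Δλ_expected = 2.3840 pm

Given shift: 0.1463 pm
Expected shift: 2.3840 pm
Difference: 2.2376 pm

The values do not match. The given shift corresponds to θ ≈ 20.0°, not 89°.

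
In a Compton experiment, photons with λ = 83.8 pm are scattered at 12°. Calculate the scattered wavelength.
83.8530 pm

Using the Compton scattering formula:
λ' = λ + Δλ = λ + λ_C(1 - cos θ)

Given:
- Initial wavelength λ = 83.8 pm
- Scattering angle θ = 12°
- Compton wavelength λ_C ≈ 2.4263 pm

Calculate the shift:
Δλ = 2.4263 × (1 - cos(12°))
Δλ = 2.4263 × 0.0219
Δλ = 0.0530 pm

Final wavelength:
λ' = 83.8 + 0.0530 = 83.8530 pm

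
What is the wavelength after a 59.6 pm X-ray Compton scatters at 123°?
63.3478 pm

Using the Compton scattering formula:
λ' = λ + Δλ = λ + λ_C(1 - cos θ)

Given:
- Initial wavelength λ = 59.6 pm
- Scattering angle θ = 123°
- Compton wavelength λ_C ≈ 2.4263 pm

Calculate the shift:
Δλ = 2.4263 × (1 - cos(123°))
Δλ = 2.4263 × 1.5446
Δλ = 3.7478 pm

Final wavelength:
λ' = 59.6 + 3.7478 = 63.3478 pm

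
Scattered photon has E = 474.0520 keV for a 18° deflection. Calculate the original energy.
496.6000 keV

Convert final energy to wavelength (hc ≈ 1239.842 keV·pm):
λ' = hc/E' = 1239.842 / 474.0520 = 2.6154 pm

Calculate the Compton shift:
Δλ = λ_C(1 - cos(18°))
Δλ = 2.4263 × (1 - cos(18°))
Δλ = 0.1188 pm

Initial wavelength:
λ = λ' - Δλ = 2.6154 - 0.1188 = 2.4967 pm

Initial energy:
E = hc/λ = 1239.842 / 2.4967 = 496.6000 keV

(Intermediate values are shown rounded; full precision is carried through to the final answer.)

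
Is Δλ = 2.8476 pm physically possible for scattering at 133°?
No, inconsistent

Calculate the expected shift for θ = 133°:

Δλ_expected = λ_C(1 - cos(133°))
Δλ_expected = 2.4263 × (1 - cos(133°))
Δλ_expected = 2.4263 × 1.6820
Δλ_expected = 4.0810 pm

Given shift: 2.8476 pm
Expected shift: 4.0810 pm
Difference: 1.2334 pm

The values do not match. The given shift corresponds to θ ≈ 100.0°, not 133°.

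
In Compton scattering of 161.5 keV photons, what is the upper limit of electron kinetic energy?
62.5474 keV

Maximum energy transfer occurs at θ = 180° (backscattering).

Initial photon: E₀ = 161.5 keV → λ₀ = 7.6770 pm

Maximum Compton shift (at 180°):
Δλ_max = 2λ_C = 2 × 2.4263 = 4.8526 pm

Final wavelength:
λ' = 7.6770 + 4.8526 = 12.5297 pm

Minimum photon energy (maximum energy to electron):
E'_min = hc/λ' = 98.9526 keV

Maximum electron kinetic energy:
K_max = E₀ - E'_min = 161.5000 - 98.9526 = 62.5474 keV

(Intermediate values are shown rounded; full precision is carried through to the final answer.)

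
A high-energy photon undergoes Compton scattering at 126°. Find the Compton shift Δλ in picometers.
3.8525 pm

Using the Compton scattering formula:
Δλ = λ_C(1 - cos θ)

where λ_C = h/(m_e·c) ≈ 2.4263 pm is the Compton wavelength of an electron.

For θ = 126°:
cos(126°) = -0.5878
1 - cos(126°) = 1.5878

Δλ = 2.4263 × 1.5878
Δλ = 3.8525 pm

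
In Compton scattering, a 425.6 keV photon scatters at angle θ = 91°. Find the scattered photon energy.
230.3761 keV

First convert energy to wavelength:
λ = hc/E, with hc ≈ 1239.842 keV·pm (i.e. 1239.842 eV·nm)

For E = 425.6 keV = 425600 eV:
λ = 1239.842 keV·pm / 425.6 keV
λ = 2.9132 pm

Calculate the Compton shift:
Δλ = λ_C(1 - cos(91°)) = 2.4263 × 1.0175
Δλ = 2.4687 pm

Final wavelength:
λ' = 2.9132 + 2.4687 = 5.3818 pm

Final energy:
E' = hc/λ' = 1239.842 / 5.3818 = 230.3761 keV

(Intermediate values are shown rounded; full precision is carried through to the final answer.)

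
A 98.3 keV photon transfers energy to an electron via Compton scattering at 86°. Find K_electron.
14.9207 keV

By energy conservation: K_e = E_initial - E_final

First find the scattered photon energy:
Initial wavelength: λ = hc/E = 12.6128 pm
Compton shift: Δλ = λ_C(1 - cos(86°)) = 2.2571 pm
Final wavelength: λ' = 12.6128 + 2.2571 = 14.8699 pm
Final photon energy: E' = hc/λ' = 83.3793 keV

Electron kinetic energy:
K_e = E - E' = 98.3000 - 83.3793 = 14.9207 keV

(Intermediate values are shown rounded; full precision is carried through to the final answer.)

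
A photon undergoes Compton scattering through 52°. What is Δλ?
0.9325 pm

Using the Compton scattering formula:
Δλ = λ_C(1 - cos θ)

where λ_C = h/(m_e·c) ≈ 2.4263 pm is the Compton wavelength of an electron.

For θ = 52°:
cos(52°) = 0.6157
1 - cos(52°) = 0.3843

Δλ = 2.4263 × 0.3843
Δλ = 0.9325 pm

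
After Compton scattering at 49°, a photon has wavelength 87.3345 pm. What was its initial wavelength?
86.5000 pm

From λ' = λ + Δλ, we have λ = λ' - Δλ

First calculate the Compton shift:
Δλ = λ_C(1 - cos θ)
Δλ = 2.4263 × (1 - cos(49°))
Δλ = 2.4263 × 0.3439
Δλ = 0.8345 pm

Initial wavelength:
λ = λ' - Δλ
λ = 87.3345 - 0.8345
λ = 86.5000 pm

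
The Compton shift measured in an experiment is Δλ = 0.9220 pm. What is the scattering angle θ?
51.68°

From the Compton formula Δλ = λ_C(1 - cos θ), we can solve for θ:

cos θ = 1 - Δλ/λ_C

Given:
- Δλ = 0.9220 pm
- λ_C = h/(m_e·c) ≈ 2.42631024 pm

cos θ = 1 - 0.9220/2.42631024
cos θ = 1 - 0.380001
cos θ = 0.619999

θ = arccos(0.619999)
θ = 51.68°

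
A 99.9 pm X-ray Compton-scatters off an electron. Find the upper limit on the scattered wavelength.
104.7526 pm (at θ = 180°)

The Compton shift is Δλ = λ_C(1 − cos θ).

Since cos θ ranges from −1 to 1, the factor (1 − cos θ) ranges from 0 to 2; the maximum shift occurs at θ = 180° (backscattering):
Δλ_max = 2λ_C = 2 × 2.4263 pm = 4.8526 pm

Maximum scattered wavelength:
λ'_max = λ₀ + Δλ_max = 99.9 + 4.8526 = 104.7526 pm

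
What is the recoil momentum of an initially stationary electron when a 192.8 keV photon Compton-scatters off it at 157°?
1.5975e-22 kg·m/s

The electron is initially at rest, so by conservation of momentum:
p⃗_e = p⃗₀ − p⃗'  (incident photon momentum minus scattered photon momentum)

Photon momentum magnitudes (p = h/λ = E/c):
λ₀ = hc/E₀ = 6.4307 pm → p₀ = h/λ₀ = 1.0304e-22 kg·m/s
Δλ = λ_C(1 − cos 157°) = 4.6597 pm
λ' = 11.0905 pm → p' = h/λ' = 5.9746e-23 kg·m/s

The scattered photon makes angle θ = 157° with the incident direction, so by the law of cosines:
|p⃗_e|² = p₀² + p'² − 2p₀p'cos θ
|p⃗_e|² = (1.0304e-22)² + (5.9746e-23)² − 2·1.0304e-22·5.9746e-23·cos(157°)
|p⃗_e| = 1.5975e-22 kg·m/s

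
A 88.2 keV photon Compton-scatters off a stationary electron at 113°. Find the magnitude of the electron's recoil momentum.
7.1183e-23 kg·m/s

The electron is initially at rest, so by conservation of momentum:
p⃗_e = p⃗₀ − p⃗'  (incident photon momentum minus scattered photon momentum)

Photon momentum magnitudes (p = h/λ = E/c):
λ₀ = hc/E₀ = 14.0572 pm → p₀ = h/λ₀ = 4.7137e-23 kg·m/s
Δλ = λ_C(1 − cos 113°) = 3.3743 pm
λ' = 17.4315 pm → p' = h/λ' = 3.8012e-23 kg·m/s

The scattered photon makes angle θ = 113° with the incident direction, so by the law of cosines:
|p⃗_e|² = p₀² + p'² − 2p₀p'cos θ
|p⃗_e|² = (4.7137e-23)² + (3.8012e-23)² − 2·4.7137e-23·3.8012e-23·cos(113°)
|p⃗_e| = 7.1183e-23 kg·m/s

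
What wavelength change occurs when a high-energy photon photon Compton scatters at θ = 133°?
4.0810 pm

Using the Compton scattering formula:
Δλ = λ_C(1 - cos θ)

where λ_C = h/(m_e·c) ≈ 2.4263 pm is the Compton wavelength of an electron.

For θ = 133°:
cos(133°) = -0.6820
1 - cos(133°) = 1.6820

Δλ = 2.4263 × 1.6820
Δλ = 4.0810 pm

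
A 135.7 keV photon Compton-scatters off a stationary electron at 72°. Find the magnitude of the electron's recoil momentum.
7.9170e-23 kg·m/s

The electron is initially at rest, so by conservation of momentum:
p⃗_e = p⃗₀ − p⃗'  (incident photon momentum minus scattered photon momentum)

Photon momentum magnitudes (p = h/λ = E/c):
λ₀ = hc/E₀ = 9.1366 pm → p₀ = h/λ₀ = 7.2522e-23 kg·m/s
Δλ = λ_C(1 − cos 72°) = 1.6765 pm
λ' = 10.8132 pm → p' = h/λ' = 6.1278e-23 kg·m/s

The scattered photon makes angle θ = 72° with the incident direction, so by the law of cosines:
|p⃗_e|² = p₀² + p'² − 2p₀p'cos θ
|p⃗_e|² = (7.2522e-23)² + (6.1278e-23)² − 2·7.2522e-23·6.1278e-23·cos(72°)
|p⃗_e| = 7.9170e-23 kg·m/s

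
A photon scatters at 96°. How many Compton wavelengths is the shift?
1.1045 λ_C

The Compton shift formula is:
Δλ = λ_C(1 - cos θ)

Dividing both sides by λ_C:
Δλ/λ_C = 1 - cos θ

For θ = 96°:
Δλ/λ_C = 1 - cos(96°)
Δλ/λ_C = 1 - -0.1045
Δλ/λ_C = 1.1045

This means the shift is 1.1045 × λ_C = 2.6799 pm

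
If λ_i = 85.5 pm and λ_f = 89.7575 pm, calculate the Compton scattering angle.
139.00°

First find the wavelength shift:
Δλ = λ' - λ = 89.7575 - 85.5 = 4.2575 pm

Using Δλ = λ_C(1 - cos θ), with λ_C = h/(m_e·c) ≈ 2.42631024 pm:
cos θ = 1 - Δλ/λ_C
cos θ = 1 - 4.2575/2.42631024
cos θ = -0.754722

θ = arccos(-0.754722)
θ = 139.00°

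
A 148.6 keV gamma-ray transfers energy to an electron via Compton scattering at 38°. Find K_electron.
8.6288 keV

By energy conservation: K_e = E_initial - E_final

First find the scattered photon energy:
Initial wavelength: λ = hc/E = 8.3435 pm
Compton shift: Δλ = λ_C(1 - cos(38°)) = 0.5144 pm
Final wavelength: λ' = 8.3435 + 0.5144 = 8.8578 pm
Final photon energy: E' = hc/λ' = 139.9712 keV

Electron kinetic energy:
K_e = E - E' = 148.6000 - 139.9712 = 8.6288 keV

(Intermediate values are shown rounded; full precision is carried through to the final answer.)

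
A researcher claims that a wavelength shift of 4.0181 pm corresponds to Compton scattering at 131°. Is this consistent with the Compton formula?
Yes, consistent

Calculate the expected shift for θ = 131°:

Δλ_expected = λ_C(1 - cos(131°))
Δλ_expected = 2.4263 × (1 - cos(131°))
Δλ_expected = 2.4263 × 1.6561
Δλ_expected = 4.0181 pm

Given shift: 4.0181 pm
Expected shift: 4.0181 pm
Difference: 0.0000 pm

The values match. This is consistent with Compton scattering at the stated angle.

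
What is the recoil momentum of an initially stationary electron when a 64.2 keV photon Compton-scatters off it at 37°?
2.1520e-23 kg·m/s

The electron is initially at rest, so by conservation of momentum:
p⃗_e = p⃗₀ − p⃗'  (incident photon momentum minus scattered photon momentum)

Photon momentum magnitudes (p = h/λ = E/c):
λ₀ = hc/E₀ = 19.3122 pm → p₀ = h/λ₀ = 3.4310e-23 kg·m/s
Δλ = λ_C(1 − cos 37°) = 0.4886 pm
λ' = 19.8008 pm → p' = h/λ' = 3.3464e-23 kg·m/s

The scattered photon makes angle θ = 37° with the incident direction, so by the law of cosines:
|p⃗_e|² = p₀² + p'² − 2p₀p'cos θ
|p⃗_e|² = (3.4310e-23)² + (3.3464e-23)² − 2·3.4310e-23·3.3464e-23·cos(37°)
|p⃗_e| = 2.1520e-23 kg·m/s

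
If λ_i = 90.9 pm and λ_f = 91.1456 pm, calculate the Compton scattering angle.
26.00°

First find the wavelength shift:
Δλ = λ' - λ = 91.1456 - 90.9 = 0.2456 pm

Using Δλ = λ_C(1 - cos θ), with λ_C = h/(m_e·c) ≈ 2.42631024 pm:
cos θ = 1 - Δλ/λ_C
cos θ = 1 - 0.2456/2.42631024
cos θ = 0.898776

θ = arccos(0.898776)
θ = 26.00°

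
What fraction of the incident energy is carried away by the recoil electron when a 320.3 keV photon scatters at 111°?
0.4599 (or 45.99%)

Calculate initial and final photon energies:

Initial: E₀ = 320.3 keV → λ₀ = 3.8709 pm
Compton shift: Δλ = 3.2958 pm
Final wavelength: λ' = 7.1667 pm
Final energy: E' = 173.0004 keV

Fractional energy loss:
(E₀ - E')/E₀ = (320.3000 - 173.0004)/320.3000
= 147.2996/320.3000
= 0.4599
= 45.99%

(Intermediate values are shown rounded; full precision is carried through to the final answer.)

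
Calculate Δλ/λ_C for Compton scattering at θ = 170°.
1.9848 λ_C

The Compton shift formula is:
Δλ = λ_C(1 - cos θ)

Dividing both sides by λ_C:
Δλ/λ_C = 1 - cos θ

For θ = 170°:
Δλ/λ_C = 1 - cos(170°)
Δλ/λ_C = 1 - -0.9848
Δλ/λ_C = 1.9848

This means the shift is 1.9848 × λ_C = 4.8158 pm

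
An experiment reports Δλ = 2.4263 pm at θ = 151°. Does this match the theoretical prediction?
No, inconsistent

Calculate the expected shift for θ = 151°:

Δλ_expected = λ_C(1 - cos(151°))
Δλ_expected = 2.4263 × (1 - cos(151°))
Δλ_expected = 2.4263 × 1.8746
Δλ_expected = 4.5484 pm

Given shift: 2.4263 pm
Expected shift: 4.5484 pm
Difference: 2.1221 pm

The values do not match. The given shift corresponds to θ ≈ 90.0°, not 151°.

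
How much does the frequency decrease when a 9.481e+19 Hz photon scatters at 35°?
1.155e+19 Hz (decrease)

Convert frequency to wavelength (c = 299792458 m/s):
λ₀ = c/f₀ = 299792458/9.481e+19 = 3.1620342e-12 m = 3.1620 pm

Calculate Compton shift:
Δλ = λ_C(1 - cos(35°)) = 0.4388 pm

Final wavelength:
λ' = λ₀ + Δλ = 3.1620 + 0.4388 = 3.6008 pm

Final frequency:
f' = c/λ' = 299792458/3.6008274e-12 = 8.3256548e+19 Hz

Frequency shift (decrease):
Δf = f₀ - f' = 9.481e+19 - 8.3256548e+19 = 1.155e+19 Hz

(Intermediate values are shown rounded; full precision is carried through to the final answer.)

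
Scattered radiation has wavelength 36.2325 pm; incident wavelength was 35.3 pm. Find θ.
52.00°

First find the wavelength shift:
Δλ = λ' - λ = 36.2325 - 35.3 = 0.9325 pm

Using Δλ = λ_C(1 - cos θ), with λ_C = h/(m_e·c) ≈ 2.42631024 pm:
cos θ = 1 - Δλ/λ_C
cos θ = 1 - 0.9325/2.42631024
cos θ = 0.615672

θ = arccos(0.615672)
θ = 52.00°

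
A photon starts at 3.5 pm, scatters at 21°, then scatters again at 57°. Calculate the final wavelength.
4.7660 pm

Apply Compton shift twice:

First scattering at θ₁ = 21°:
Δλ₁ = λ_C(1 - cos(21°))
Δλ₁ = 2.4263 × 0.0664
Δλ₁ = 0.1612 pm

After first scattering:
λ₁ = 3.5 + 0.1612 = 3.6612 pm

Second scattering at θ₂ = 57°:
Δλ₂ = λ_C(1 - cos(57°))
Δλ₂ = 2.4263 × 0.4554
Δλ₂ = 1.1048 pm

Final wavelength:
λ₂ = 3.6612 + 1.1048 = 4.7660 pm

Total shift: Δλ_total = 0.1612 + 1.1048 = 1.2660 pm

(Intermediate values are shown rounded; full precision is carried through to the final answer.)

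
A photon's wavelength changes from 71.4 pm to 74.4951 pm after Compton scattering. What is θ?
106.00°

First find the wavelength shift:
Δλ = λ' - λ = 74.4951 - 71.4 = 3.0951 pm

Using Δλ = λ_C(1 - cos θ), with λ_C = h/(m_e·c) ≈ 2.42631024 pm:
cos θ = 1 - Δλ/λ_C
cos θ = 1 - 3.0951/2.42631024
cos θ = -0.275641

θ = arccos(-0.275641)
θ = 106.00°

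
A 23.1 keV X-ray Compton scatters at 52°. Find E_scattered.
22.7055 keV

First convert energy to wavelength:
λ = hc/E, with hc ≈ 1239.842 keV·pm (i.e. 1239.842 eV·nm)

For E = 23.1 keV = 23100 eV:
λ = 1239.842 keV·pm / 23.1 keV
λ = 53.6728 pm

Calculate the Compton shift:
Δλ = λ_C(1 - cos(52°)) = 2.4263 × 0.3843
Δλ = 0.9325 pm

Final wavelength:
λ' = 53.6728 + 0.9325 = 54.6053 pm

Final energy:
E' = hc/λ' = 1239.842 / 54.6053 = 22.7055 keV

(Intermediate values are shown rounded; full precision is carried through to the final answer.)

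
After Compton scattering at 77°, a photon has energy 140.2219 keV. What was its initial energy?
178.1001 keV

Convert final energy to wavelength (hc ≈ 1239.842 keV·pm):
λ' = hc/E' = 1239.842 / 140.2219 = 8.8420 pm

Calculate the Compton shift:
Δλ = λ_C(1 - cos(77°))
Δλ = 2.4263 × (1 - cos(77°))
Δλ = 1.8805 pm

Initial wavelength:
λ = λ' - Δλ = 8.8420 - 1.8805 = 6.9615 pm

Initial energy:
E = hc/λ = 1239.842 / 6.9615 = 178.1001 keV

(Intermediate values are shown rounded; full precision is carried through to the final answer.)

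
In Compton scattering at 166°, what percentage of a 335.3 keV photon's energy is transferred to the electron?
0.5639 (or 56.39%)

Calculate initial and final photon energies:

Initial: E₀ = 335.3 keV → λ₀ = 3.6977 pm
Compton shift: Δλ = 4.7805 pm
Final wavelength: λ' = 8.4783 pm
Final energy: E' = 146.2378 keV

Fractional energy loss:
(E₀ - E')/E₀ = (335.3000 - 146.2378)/335.3000
= 189.0622/335.3000
= 0.5639
= 56.39%

(Intermediate values are shown rounded; full precision is carried through to the final answer.)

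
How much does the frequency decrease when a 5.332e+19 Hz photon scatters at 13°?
5.833e+17 Hz (decrease)

Convert frequency to wavelength (c = 299792458 m/s):
λ₀ = c/f₀ = 299792458/5.332e+19 = 5.6225142e-12 m = 5.6225 pm

Calculate Compton shift:
Δλ = λ_C(1 - cos(13°)) = 0.0622 pm

Final wavelength:
λ' = λ₀ + Δλ = 5.6225 + 0.0622 = 5.6847 pm

Final frequency:
f' = c/λ' = 299792458/5.6847004e-12 = 5.2736721e+19 Hz

Frequency shift (decrease):
Δf = f₀ - f' = 5.332e+19 - 5.2736721e+19 = 5.833e+17 Hz

(Intermediate values are shown rounded; full precision is carried through to the final answer.)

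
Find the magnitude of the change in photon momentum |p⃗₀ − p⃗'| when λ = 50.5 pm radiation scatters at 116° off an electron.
2.1540e-23 kg·m/s

Photon momentum magnitude is p = h/λ.

Initial momentum:
p₀ = h/λ = 6.6261e-34/5.0500e-11 = 1.3121e-23 kg·m/s

After scattering:
λ' = λ + Δλ = 50.5 + 3.4899 = 53.9899 pm
p' = h/λ' = 6.6261e-34/5.3990e-11 = 1.2273e-23 kg·m/s

Momentum is a vector; the scattered photon's direction makes angle θ = 116° with the incident direction. The magnitude of the vector change Δp⃗ = p⃗₀ − p⃗' is found from the law of cosines:
|Δp⃗|² = p₀² + p'² − 2p₀p'cos θ
|Δp⃗|² = (1.3121e-23)² + (1.2273e-23)² − 2·1.3121e-23·1.2273e-23·cos(116°)
|Δp⃗| = 2.1540e-23 kg·m/s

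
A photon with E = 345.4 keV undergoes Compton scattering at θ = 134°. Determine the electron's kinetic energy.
184.4098 keV

By energy conservation: K_e = E_initial - E_final

First find the scattered photon energy:
Initial wavelength: λ = hc/E = 3.5896 pm
Compton shift: Δλ = λ_C(1 - cos(134°)) = 4.1118 pm
Final wavelength: λ' = 3.5896 + 4.1118 = 7.7013 pm
Final photon energy: E' = hc/λ' = 160.9902 keV

Electron kinetic energy:
K_e = E - E' = 345.4000 - 160.9902 = 184.4098 keV

(Intermediate values are shown rounded; full precision is carried through to the final answer.)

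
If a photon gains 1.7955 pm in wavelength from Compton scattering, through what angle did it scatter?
74.93°

From the Compton formula Δλ = λ_C(1 - cos θ), we can solve for θ:

cos θ = 1 - Δλ/λ_C

Given:
- Δλ = 1.7955 pm
- λ_C = h/(m_e·c) ≈ 2.42631024 pm

cos θ = 1 - 1.7955/2.42631024
cos θ = 1 - 0.740013
cos θ = 0.259987

θ = arccos(0.259987)
θ = 74.93°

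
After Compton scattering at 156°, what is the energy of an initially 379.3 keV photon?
156.7116 keV

First convert energy to wavelength:
λ = hc/E, with hc ≈ 1239.842 keV·pm (i.e. 1239.842 eV·nm)

For E = 379.3 keV = 379300 eV:
λ = 1239.842 keV·pm / 379.3 keV
λ = 3.2688 pm

Calculate the Compton shift:
Δλ = λ_C(1 - cos(156°)) = 2.4263 × 1.9135
Δλ = 4.6429 pm

Final wavelength:
λ' = 3.2688 + 4.6429 = 7.9116 pm

Final energy:
E' = hc/λ' = 1239.842 / 7.9116 = 156.7116 keV

(Intermediate values are shown rounded; full precision is carried through to the final answer.)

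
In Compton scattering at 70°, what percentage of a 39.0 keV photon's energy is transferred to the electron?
0.0478 (or 4.78%)

Calculate initial and final photon energies:

Initial: E₀ = 39.0 keV → λ₀ = 31.7908 pm
Compton shift: Δλ = 1.5965 pm
Final wavelength: λ' = 33.3873 pm
Final energy: E' = 37.1352 keV

Fractional energy loss:
(E₀ - E')/E₀ = (39.0000 - 37.1352)/39.0000
= 1.8648/39.0000
= 0.0478
= 4.78%

(Intermediate values are shown rounded; full precision is carried through to the final answer.)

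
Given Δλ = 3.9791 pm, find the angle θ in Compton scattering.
129.79°

From the Compton formula Δλ = λ_C(1 - cos θ), we can solve for θ:

cos θ = 1 - Δλ/λ_C

Given:
- Δλ = 3.9791 pm
- λ_C = h/(m_e·c) ≈ 2.42631024 pm

cos θ = 1 - 3.9791/2.42631024
cos θ = 1 - 1.639980
cos θ = -0.639980

θ = arccos(-0.639980)
θ = 129.79°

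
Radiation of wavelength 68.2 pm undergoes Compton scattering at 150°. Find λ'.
72.7276 pm

Using the Compton formula: λ' = λ + λ_C(1 − cos θ)

For θ = 150°, cos θ = -√3/2 (exact) ≈ -0.8660, so:
1 − cos 150° = 1 − (-√3/2) ≈ 1.8660

Δλ = λ_C × 1.8660 = 2.4263 × 1.8660 = 4.5276 pm

λ' = 68.2 + 4.5276 = 72.7276 pm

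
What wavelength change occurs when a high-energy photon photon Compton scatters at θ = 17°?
0.1060 pm

Using the Compton scattering formula:
Δλ = λ_C(1 - cos θ)

where λ_C = h/(m_e·c) ≈ 2.4263 pm is the Compton wavelength of an electron.

For θ = 17°:
cos(17°) = 0.9563
1 - cos(17°) = 0.0437

Δλ = 2.4263 × 0.0437
Δλ = 0.1060 pm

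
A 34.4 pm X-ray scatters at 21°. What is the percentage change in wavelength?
0.4685%

Calculate the Compton shift:
Δλ = λ_C(1 - cos(21°))
Δλ = 2.4263 × (1 - cos(21°))
Δλ = 2.4263 × 0.0664
Δλ = 0.1612 pm

Percentage change:
(Δλ/λ₀) × 100 = (0.1612/34.4) × 100
= 0.4685%

(Intermediate values are shown rounded; full precision is carried through to the final answer.)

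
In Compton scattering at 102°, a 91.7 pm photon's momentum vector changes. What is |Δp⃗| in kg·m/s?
1.1058e-23 kg·m/s

Photon momentum magnitude is p = h/λ.

Initial momentum:
p₀ = h/λ = 6.6261e-34/9.1700e-11 = 7.2258e-24 kg·m/s

After scattering:
λ' = λ + Δλ = 91.7 + 2.9308 = 94.6308 pm
p' = h/λ' = 6.6261e-34/9.4631e-11 = 7.0020e-24 kg·m/s

Momentum is a vector; the scattered photon's direction makes angle θ = 102° with the incident direction. The magnitude of the vector change Δp⃗ = p⃗₀ − p⃗' is found from the law of cosines:
|Δp⃗|² = p₀² + p'² − 2p₀p'cos θ
|Δp⃗|² = (7.2258e-24)² + (7.0020e-24)² − 2·7.2258e-24·7.0020e-24·cos(102°)
|Δp⃗| = 1.1058e-23 kg·m/s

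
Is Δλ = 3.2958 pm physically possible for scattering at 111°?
Yes, consistent

Calculate the expected shift for θ = 111°:

Δλ_expected = λ_C(1 - cos(111°))
Δλ_expected = 2.4263 × (1 - cos(111°))
Δλ_expected = 2.4263 × 1.3584
Δλ_expected = 3.2958 pm

Given shift: 3.2958 pm
Expected shift: 3.2958 pm
Difference: 0.0000 pm

The values match. This is consistent with Compton scattering at the stated angle.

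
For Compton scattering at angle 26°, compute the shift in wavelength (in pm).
0.2456 pm

Using the Compton scattering formula:
Δλ = λ_C(1 - cos θ)

where λ_C = h/(m_e·c) ≈ 2.4263 pm is the Compton wavelength of an electron.

For θ = 26°:
cos(26°) = 0.8988
1 - cos(26°) = 0.1012

Δλ = 2.4263 × 0.1012
Δλ = 0.2456 pm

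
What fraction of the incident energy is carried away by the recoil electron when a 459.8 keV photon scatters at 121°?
0.5769 (or 57.69%)

Calculate initial and final photon energies:

Initial: E₀ = 459.8 keV → λ₀ = 2.6965 pm
Compton shift: Δλ = 3.6760 pm
Final wavelength: λ' = 6.3724 pm
Final energy: E' = 194.5633 keV

Fractional energy loss:
(E₀ - E')/E₀ = (459.8000 - 194.5633)/459.8000
= 265.2367/459.8000
= 0.5769
= 57.69%

(Intermediate values are shown rounded; full precision is carried through to the final answer.)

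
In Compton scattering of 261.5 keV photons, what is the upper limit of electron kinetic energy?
132.2675 keV

Maximum energy transfer occurs at θ = 180° (backscattering).

Initial photon: E₀ = 261.5 keV → λ₀ = 4.7413 pm

Maximum Compton shift (at 180°):
Δλ_max = 2λ_C = 2 × 2.4263 = 4.8526 pm

Final wavelength:
λ' = 4.7413 + 4.8526 = 9.5939 pm

Minimum photon energy (maximum energy to electron):
E'_min = hc/λ' = 129.2325 keV

Maximum electron kinetic energy:
K_max = E₀ - E'_min = 261.5000 - 129.2325 = 132.2675 keV

(Intermediate values are shown rounded; full precision is carried through to the final answer.)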